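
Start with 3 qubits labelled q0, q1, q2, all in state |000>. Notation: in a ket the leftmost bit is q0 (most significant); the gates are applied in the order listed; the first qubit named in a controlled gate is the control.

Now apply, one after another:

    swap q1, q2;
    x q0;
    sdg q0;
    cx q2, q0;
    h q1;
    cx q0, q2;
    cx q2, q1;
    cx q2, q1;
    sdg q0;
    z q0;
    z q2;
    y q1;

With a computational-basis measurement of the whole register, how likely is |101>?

Outcome |101> occurs with probability 1/2. Key observation: gates 7-8 undo each other exactly, leaving only the rest of the circuit to track.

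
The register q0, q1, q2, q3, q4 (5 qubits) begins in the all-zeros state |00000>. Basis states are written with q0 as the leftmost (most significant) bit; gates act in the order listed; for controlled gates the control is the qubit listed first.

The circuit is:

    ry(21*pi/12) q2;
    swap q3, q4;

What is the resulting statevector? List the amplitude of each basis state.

The final amplitudes are -sqrt(sqrt(2) + 2)/2 on |00000>, sqrt(2 - sqrt(2))/2 on |00100>, and 0 on every other basis state.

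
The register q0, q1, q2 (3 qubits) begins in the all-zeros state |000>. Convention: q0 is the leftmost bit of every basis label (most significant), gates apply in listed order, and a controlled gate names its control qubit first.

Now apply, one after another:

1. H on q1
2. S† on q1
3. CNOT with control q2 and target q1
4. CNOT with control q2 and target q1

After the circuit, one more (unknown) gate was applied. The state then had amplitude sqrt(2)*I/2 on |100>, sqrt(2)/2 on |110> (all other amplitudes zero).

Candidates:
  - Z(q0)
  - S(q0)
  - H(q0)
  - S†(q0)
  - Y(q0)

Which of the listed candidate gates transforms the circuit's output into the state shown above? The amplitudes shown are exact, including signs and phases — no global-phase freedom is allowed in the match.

The applied gate was Y(q0).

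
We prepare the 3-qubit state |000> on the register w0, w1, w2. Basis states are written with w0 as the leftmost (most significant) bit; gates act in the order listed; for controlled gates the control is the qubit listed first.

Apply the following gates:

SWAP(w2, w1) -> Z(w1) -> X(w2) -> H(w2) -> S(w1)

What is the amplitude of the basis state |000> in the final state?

The amplitude on |000> is sqrt(2)/2.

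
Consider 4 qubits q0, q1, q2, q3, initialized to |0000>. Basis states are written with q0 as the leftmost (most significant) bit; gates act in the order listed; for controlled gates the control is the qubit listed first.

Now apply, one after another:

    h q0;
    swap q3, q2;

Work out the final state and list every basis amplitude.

After the circuit, the state carries amplitude sqrt(2)/2 on |0000>, sqrt(2)/2 on |1000>, and 0 on every other basis state.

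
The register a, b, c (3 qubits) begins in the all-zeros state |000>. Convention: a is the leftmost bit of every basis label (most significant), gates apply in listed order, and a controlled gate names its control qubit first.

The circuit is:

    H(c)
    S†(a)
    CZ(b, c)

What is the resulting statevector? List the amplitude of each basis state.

After the circuit, the state carries amplitude sqrt(2)/2 on |000>, sqrt(2)/2 on |001>, and 0 on every other basis state.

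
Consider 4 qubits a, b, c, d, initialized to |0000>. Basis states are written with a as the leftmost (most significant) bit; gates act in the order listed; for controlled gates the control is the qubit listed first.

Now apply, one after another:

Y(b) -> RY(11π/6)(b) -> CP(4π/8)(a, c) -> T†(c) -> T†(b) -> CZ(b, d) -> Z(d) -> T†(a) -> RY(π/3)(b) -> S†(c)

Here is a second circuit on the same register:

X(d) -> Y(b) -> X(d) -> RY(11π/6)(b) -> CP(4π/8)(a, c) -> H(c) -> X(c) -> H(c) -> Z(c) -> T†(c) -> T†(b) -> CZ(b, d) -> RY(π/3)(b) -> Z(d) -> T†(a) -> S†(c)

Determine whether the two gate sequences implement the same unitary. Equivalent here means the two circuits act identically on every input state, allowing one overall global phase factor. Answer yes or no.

Yes, they are equivalent — the unitaries differ by at most a global phase.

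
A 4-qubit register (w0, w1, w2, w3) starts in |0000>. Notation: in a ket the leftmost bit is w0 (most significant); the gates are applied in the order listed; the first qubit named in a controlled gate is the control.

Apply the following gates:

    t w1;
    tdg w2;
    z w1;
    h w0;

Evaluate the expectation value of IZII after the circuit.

The observable IZII averages to 1.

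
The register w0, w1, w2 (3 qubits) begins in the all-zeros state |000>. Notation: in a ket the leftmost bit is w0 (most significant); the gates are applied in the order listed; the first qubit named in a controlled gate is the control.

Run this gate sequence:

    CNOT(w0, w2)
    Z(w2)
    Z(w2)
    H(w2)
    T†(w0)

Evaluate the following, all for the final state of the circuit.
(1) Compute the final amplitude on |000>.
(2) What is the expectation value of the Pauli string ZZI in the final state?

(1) The final state's coefficient on |000> equals sqrt(2)/2.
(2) The observable ZZI averages to 1.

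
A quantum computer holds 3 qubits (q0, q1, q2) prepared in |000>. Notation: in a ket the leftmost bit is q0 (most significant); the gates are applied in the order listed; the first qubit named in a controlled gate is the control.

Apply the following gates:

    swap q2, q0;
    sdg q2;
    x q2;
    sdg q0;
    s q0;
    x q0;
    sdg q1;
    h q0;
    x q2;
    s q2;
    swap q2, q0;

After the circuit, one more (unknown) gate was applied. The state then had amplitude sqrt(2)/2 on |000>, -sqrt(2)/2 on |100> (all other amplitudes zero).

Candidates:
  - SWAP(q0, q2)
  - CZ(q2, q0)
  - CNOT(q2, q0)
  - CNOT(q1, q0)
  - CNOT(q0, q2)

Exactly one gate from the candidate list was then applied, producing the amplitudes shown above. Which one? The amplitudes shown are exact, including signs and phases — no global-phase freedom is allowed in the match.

It was SWAP(q0, q2) that produced the state shown.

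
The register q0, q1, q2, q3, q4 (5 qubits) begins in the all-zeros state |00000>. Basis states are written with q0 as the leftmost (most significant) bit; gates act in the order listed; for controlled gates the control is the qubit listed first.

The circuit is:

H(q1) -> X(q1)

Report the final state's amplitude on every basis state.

The resulting statevector has amplitude sqrt(2)/2 on |00000>, sqrt(2)/2 on |01000>, and 0 on every other basis state.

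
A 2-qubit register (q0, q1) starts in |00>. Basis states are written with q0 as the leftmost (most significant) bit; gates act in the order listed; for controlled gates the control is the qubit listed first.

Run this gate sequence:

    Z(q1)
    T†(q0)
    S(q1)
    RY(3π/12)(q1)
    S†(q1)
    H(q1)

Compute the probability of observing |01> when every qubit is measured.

The probability of measuring |01> is 1/2.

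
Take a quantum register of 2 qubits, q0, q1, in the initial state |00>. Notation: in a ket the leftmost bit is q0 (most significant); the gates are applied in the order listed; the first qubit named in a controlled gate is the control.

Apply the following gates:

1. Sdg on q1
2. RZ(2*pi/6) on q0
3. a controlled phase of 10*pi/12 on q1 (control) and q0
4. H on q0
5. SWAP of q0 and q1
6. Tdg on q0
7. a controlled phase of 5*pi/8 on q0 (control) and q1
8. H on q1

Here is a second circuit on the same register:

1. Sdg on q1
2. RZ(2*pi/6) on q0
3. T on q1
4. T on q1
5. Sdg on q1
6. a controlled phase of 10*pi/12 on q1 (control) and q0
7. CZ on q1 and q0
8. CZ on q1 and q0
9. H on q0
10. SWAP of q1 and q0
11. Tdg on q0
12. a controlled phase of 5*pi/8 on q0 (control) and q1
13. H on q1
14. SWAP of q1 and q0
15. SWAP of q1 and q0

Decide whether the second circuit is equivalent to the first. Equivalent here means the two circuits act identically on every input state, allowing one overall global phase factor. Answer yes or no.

Yes — the two circuits implement the same unitary up to a global phase.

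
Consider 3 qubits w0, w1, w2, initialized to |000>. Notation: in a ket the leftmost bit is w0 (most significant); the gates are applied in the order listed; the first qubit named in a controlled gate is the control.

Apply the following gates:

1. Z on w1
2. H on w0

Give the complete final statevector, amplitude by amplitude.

The resulting statevector has amplitude sqrt(2)/2 on |000>, sqrt(2)/2 on |100>, and 0 on every other basis state.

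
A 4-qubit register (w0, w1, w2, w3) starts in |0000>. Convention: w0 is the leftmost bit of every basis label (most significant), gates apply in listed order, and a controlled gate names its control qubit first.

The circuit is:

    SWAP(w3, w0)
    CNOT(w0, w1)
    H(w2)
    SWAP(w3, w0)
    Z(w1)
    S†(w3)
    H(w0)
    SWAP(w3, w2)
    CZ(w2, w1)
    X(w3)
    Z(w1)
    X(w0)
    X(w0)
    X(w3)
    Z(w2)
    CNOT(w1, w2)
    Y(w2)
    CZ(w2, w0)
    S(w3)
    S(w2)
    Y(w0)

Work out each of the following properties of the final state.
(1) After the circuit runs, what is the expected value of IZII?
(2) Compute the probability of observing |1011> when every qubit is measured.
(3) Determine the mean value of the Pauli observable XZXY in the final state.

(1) In the final state, IZII has expectation 1.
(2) A full measurement returns |1011> with probability 1/4.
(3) The expectation value of XZXY is 0.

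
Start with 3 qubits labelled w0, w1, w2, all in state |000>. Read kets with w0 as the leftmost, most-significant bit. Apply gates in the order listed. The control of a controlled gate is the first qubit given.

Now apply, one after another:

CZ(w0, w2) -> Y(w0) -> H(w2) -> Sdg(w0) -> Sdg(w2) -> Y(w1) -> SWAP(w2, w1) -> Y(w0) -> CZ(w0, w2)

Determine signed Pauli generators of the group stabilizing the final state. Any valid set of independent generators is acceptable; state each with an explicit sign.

The final state is stabilized by the group generated by -IYI, +ZII, -IIZ; other independent generating sets are equally valid.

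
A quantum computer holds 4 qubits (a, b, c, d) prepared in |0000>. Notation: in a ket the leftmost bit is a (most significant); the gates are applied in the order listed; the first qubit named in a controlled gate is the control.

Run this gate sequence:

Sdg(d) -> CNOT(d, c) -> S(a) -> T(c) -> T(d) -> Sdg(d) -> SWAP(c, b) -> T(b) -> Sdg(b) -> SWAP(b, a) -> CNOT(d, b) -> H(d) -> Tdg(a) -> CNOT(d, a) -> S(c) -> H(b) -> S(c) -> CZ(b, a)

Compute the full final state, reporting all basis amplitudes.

The final amplitudes are 1/2 on |0000>, 1/2 on |0100>, 1/2 on |1001>, -1/2 on |1101>, and 0 on every other basis state.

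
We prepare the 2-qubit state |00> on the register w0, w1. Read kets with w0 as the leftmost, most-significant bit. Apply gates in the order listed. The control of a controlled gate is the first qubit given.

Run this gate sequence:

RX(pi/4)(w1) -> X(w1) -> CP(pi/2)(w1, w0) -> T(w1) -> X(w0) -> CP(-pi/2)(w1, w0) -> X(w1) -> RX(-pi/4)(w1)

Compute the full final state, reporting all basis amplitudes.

After the circuit, the state carries amplitude 0 on |00>, 0 on |01>, -sqrt(2)/4 + 1/2 - exp(3*I*pi/4)/2 - sqrt(2)*exp(3*I*pi/4)/4 on |10>, sqrt(2)*(-I + exp(I*pi/4))/4 on |11>.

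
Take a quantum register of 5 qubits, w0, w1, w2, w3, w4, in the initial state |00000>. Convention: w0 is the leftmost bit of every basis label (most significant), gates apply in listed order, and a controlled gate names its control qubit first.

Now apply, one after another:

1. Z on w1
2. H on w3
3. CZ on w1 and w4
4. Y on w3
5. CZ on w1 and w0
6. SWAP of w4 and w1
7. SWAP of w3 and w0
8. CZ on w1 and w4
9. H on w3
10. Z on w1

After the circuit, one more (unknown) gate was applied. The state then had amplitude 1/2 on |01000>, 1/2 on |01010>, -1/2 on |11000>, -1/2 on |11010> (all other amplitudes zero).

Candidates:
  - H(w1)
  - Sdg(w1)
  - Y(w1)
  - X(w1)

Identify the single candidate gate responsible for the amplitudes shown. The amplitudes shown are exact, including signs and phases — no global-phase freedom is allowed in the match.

It was Y(w1) that produced the state shown.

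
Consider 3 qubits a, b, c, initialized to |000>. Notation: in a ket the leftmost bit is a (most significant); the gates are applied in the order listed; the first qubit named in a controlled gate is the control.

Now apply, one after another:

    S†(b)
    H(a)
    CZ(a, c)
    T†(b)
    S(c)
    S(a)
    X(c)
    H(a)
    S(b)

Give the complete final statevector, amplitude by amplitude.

The resulting statevector has amplitude 1/2 + I/2 on |001>, 1/2 - I/2 on |101>, and 0 on every other basis state.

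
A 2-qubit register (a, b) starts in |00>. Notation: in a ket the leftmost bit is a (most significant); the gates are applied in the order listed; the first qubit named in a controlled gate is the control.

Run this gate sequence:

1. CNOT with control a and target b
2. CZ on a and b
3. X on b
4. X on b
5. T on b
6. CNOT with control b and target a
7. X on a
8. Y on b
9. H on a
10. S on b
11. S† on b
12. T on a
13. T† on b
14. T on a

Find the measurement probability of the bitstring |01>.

Outcome |01> occurs with probability 1/2. Key observation: the block from step 3 through step 4 cancels to the identity and can be dropped.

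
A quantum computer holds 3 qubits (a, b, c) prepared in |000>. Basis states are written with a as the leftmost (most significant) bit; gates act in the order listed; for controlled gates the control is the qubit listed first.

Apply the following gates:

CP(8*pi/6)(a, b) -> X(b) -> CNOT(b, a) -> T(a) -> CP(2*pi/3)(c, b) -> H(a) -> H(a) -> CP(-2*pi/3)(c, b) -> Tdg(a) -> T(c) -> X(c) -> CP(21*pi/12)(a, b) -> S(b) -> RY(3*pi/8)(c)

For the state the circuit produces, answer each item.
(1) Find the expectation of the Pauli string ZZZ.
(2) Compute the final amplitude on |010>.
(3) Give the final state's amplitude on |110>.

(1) The observable ZZZ averages to -sqrt(2 - sqrt(2))/2. Key observation: gates 4-9 undo each other exactly, leaving only the rest of the circuit to track.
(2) |010> carries amplitude 0 in the final state.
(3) |110> carries amplitude -exp(I*pi/4)*sin(3*pi/16) in the final state.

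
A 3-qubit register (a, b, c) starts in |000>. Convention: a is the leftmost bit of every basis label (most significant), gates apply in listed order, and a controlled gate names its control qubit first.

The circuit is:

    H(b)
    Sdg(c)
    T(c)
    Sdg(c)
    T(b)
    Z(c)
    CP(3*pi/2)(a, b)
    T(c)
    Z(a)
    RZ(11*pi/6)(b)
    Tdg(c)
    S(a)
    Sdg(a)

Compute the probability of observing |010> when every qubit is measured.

The probability of measuring |010> is 1/2. Key observation: steps 12-13 multiply out to the identity, so the circuit reduces to the remaining gates.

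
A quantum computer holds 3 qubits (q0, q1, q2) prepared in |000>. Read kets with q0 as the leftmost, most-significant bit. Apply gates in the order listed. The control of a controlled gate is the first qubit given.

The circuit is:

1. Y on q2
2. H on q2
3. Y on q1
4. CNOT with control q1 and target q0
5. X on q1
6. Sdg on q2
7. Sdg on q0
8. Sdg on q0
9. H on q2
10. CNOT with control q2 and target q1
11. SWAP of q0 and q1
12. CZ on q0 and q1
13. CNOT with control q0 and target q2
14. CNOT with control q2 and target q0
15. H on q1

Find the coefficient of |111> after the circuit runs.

The final state's coefficient on |111> equals 0.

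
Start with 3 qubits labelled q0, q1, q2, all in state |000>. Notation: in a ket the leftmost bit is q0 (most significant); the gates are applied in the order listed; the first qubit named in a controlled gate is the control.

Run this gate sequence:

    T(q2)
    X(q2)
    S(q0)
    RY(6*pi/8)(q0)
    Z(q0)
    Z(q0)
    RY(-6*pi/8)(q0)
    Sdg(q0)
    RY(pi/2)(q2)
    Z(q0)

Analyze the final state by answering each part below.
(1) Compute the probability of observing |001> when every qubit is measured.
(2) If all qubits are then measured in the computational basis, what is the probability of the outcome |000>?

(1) The probability of measuring |001> is 1/2. Key observation: steps 3-8 multiply out to the identity, so the circuit reduces to the remaining gates.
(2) A full measurement returns |000> with probability 1/2.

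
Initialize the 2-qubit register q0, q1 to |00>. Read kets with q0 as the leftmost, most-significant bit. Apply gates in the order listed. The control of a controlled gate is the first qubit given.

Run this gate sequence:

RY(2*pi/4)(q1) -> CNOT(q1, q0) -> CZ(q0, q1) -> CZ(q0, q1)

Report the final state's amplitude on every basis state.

After the circuit, the state carries amplitude sqrt(2)/2 on |00>, 0 on |01>, 0 on |10>, sqrt(2)/2 on |11>. Key observation: steps 3-4 multiply out to the identity, so the circuit reduces to the remaining gates.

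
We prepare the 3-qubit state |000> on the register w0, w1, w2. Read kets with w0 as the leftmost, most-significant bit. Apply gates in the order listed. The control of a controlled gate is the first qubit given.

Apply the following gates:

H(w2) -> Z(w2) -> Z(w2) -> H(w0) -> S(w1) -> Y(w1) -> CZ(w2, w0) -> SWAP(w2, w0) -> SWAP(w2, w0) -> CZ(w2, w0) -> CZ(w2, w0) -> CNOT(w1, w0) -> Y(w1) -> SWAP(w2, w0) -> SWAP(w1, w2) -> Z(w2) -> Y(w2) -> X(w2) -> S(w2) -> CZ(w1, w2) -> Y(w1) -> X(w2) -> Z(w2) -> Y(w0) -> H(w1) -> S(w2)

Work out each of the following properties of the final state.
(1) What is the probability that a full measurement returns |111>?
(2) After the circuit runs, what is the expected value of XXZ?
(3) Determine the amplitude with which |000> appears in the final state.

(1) Outcome |111> occurs with probability 1/2. Key observation: gates 7-10 undo each other exactly, leaving only the rest of the circuit to track.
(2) In the final state, XXZ has expectation 1.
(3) The final state's coefficient on |000> equals 0.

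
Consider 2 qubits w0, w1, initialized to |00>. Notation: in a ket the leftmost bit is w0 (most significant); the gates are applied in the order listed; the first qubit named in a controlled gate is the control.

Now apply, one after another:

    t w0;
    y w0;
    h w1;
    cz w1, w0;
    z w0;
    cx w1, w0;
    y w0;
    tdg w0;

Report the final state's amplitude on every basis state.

After the circuit, the state carries amplitude -sqrt(2)/2 on |00>, 0 on |01>, 0 on |10>, sqrt(2)*exp(3*I*pi/4)/2 on |11>.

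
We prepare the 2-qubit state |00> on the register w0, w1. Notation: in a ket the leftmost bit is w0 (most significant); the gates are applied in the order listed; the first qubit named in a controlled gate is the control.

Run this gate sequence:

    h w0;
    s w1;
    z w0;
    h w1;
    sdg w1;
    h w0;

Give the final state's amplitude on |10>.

The final state's coefficient on |10> equals sqrt(2)/2.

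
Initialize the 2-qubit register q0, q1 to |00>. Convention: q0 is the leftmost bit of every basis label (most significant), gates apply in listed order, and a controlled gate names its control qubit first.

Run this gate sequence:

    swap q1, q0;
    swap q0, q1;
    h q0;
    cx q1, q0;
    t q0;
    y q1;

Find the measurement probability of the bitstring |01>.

The probability of measuring |01> is 1/2.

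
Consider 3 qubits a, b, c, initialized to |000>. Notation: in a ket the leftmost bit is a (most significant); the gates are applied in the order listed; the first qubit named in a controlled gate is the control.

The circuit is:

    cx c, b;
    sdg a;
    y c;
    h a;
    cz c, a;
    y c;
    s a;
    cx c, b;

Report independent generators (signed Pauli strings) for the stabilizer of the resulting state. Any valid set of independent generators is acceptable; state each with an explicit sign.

One valid set of independent stabilizer generators is -YII, +IZI, +IIZ (any independent generating set of the same group is equally correct).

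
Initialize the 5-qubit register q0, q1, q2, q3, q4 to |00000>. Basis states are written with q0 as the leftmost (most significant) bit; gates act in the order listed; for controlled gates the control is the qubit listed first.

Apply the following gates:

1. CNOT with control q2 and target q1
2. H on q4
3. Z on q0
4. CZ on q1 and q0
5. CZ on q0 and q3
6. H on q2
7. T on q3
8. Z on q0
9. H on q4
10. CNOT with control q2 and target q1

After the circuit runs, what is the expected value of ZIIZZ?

The expectation value of ZIIZZ is 1.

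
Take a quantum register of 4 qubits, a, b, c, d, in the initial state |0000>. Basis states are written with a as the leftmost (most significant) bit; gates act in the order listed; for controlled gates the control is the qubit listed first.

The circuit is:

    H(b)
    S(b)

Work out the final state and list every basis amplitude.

The final amplitudes are sqrt(2)/2 on |0000>, sqrt(2)*I/2 on |0100>, and 0 on every other basis state.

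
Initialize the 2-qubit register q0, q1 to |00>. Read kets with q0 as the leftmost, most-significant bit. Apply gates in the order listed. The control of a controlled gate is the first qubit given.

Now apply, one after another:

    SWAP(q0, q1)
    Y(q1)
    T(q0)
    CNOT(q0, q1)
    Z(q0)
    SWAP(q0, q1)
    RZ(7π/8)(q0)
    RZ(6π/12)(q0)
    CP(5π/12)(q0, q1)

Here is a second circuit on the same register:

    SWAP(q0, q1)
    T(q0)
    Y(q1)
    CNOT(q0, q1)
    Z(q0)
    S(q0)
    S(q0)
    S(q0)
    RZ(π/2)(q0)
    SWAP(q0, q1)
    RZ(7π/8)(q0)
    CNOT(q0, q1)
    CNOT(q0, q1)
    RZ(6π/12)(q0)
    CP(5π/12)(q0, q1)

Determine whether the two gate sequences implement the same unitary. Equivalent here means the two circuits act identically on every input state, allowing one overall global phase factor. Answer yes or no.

Yes — the two circuits implement the same unitary up to a global phase.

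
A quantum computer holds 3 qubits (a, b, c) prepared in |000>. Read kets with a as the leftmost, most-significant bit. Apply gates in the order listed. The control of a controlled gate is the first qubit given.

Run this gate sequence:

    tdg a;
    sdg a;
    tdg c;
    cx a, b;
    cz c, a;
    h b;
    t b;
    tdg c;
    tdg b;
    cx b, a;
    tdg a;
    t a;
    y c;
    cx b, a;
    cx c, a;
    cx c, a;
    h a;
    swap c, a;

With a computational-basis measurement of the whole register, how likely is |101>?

Outcome |101> occurs with probability 1/4. Key observation: the block from step 15 through step 16 cancels to the identity and can be dropped.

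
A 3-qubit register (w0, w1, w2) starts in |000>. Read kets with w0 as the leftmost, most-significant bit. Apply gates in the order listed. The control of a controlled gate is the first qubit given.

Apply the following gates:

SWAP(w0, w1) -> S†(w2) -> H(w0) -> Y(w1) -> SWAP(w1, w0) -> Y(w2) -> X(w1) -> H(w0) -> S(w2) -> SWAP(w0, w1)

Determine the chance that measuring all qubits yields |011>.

The probability of measuring |011> is 1/4.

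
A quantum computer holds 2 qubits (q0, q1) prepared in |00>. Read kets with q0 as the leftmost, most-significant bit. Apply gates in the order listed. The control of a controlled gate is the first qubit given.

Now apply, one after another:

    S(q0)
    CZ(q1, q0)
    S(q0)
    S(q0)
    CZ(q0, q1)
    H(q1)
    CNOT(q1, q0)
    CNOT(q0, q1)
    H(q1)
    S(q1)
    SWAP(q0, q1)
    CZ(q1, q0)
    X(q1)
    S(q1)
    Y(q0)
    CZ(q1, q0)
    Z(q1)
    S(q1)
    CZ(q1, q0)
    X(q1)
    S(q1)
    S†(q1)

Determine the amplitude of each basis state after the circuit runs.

The resulting statevector has amplitude 1/2 on |00>, -1/2 on |01>, I/2 on |10>, I/2 on |11>.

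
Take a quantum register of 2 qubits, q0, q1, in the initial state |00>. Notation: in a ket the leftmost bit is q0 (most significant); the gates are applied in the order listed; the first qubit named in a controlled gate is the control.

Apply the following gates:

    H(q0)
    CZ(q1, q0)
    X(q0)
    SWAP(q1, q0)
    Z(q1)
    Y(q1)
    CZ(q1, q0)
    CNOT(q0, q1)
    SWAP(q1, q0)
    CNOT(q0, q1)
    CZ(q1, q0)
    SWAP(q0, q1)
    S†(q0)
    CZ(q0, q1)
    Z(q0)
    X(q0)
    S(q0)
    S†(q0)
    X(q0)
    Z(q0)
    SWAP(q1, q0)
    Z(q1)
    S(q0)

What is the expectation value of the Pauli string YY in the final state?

The observable YY averages to 1. Key observation: the block from step 15 through step 20 cancels to the identity and can be dropped.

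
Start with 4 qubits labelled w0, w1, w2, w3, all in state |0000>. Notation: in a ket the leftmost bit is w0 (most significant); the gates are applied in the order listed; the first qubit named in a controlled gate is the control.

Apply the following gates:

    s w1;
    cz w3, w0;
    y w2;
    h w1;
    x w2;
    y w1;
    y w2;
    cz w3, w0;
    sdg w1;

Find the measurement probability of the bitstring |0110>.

A full measurement returns |0110> with probability 1/2.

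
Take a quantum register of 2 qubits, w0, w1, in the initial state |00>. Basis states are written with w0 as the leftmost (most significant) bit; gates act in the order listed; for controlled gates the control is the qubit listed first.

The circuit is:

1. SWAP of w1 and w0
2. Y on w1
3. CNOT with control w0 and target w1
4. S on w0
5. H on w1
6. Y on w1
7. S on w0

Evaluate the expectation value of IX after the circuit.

The expectation value of IX is 1.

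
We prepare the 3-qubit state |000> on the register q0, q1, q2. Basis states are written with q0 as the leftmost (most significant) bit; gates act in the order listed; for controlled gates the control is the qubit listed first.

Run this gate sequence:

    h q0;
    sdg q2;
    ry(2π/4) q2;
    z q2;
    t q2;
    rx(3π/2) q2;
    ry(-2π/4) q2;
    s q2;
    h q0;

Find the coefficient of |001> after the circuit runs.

The amplitude on |001> is sqrt(2)*(1 + I + sqrt(2)*I)/4.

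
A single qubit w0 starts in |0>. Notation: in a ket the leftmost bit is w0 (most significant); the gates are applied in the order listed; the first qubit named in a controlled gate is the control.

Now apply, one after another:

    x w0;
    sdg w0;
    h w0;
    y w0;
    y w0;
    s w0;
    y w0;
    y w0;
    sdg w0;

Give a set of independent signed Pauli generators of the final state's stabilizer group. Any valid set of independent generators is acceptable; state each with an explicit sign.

The stabilizer group can be generated by -X, among other valid generating sets. Key observation: gates 6-9 undo each other exactly, leaving only the rest of the circuit to track.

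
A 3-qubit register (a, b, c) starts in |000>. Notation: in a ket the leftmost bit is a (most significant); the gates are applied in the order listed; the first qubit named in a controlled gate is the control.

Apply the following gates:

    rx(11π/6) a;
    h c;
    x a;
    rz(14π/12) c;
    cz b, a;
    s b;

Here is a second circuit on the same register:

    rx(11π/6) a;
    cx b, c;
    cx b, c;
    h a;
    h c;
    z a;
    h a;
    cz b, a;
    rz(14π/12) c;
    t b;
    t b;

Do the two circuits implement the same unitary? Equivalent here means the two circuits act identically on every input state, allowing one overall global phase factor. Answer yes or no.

Yes: on every input state the two circuits agree up to one overall phase factor.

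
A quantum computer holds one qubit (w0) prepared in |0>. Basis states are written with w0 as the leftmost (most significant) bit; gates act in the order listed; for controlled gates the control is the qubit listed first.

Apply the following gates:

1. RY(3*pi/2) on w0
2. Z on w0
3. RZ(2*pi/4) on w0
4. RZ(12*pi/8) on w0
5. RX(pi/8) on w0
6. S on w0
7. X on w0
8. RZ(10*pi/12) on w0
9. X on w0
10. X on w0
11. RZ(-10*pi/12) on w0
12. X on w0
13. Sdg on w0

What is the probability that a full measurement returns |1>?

A full measurement returns |1> with probability 1/2. Key observation: steps 6-13 multiply out to the identity, so the circuit reduces to the remaining gates.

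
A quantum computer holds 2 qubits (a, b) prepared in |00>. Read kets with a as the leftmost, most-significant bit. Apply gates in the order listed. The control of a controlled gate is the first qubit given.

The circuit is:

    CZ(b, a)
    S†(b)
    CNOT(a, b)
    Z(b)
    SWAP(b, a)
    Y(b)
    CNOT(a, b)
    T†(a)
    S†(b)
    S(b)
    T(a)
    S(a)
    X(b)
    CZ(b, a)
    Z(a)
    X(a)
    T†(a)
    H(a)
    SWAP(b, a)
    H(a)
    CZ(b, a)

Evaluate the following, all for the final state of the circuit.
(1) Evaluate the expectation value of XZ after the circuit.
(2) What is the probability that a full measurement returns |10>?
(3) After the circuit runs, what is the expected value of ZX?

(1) The expectation value of XZ is 1. Key observation: the block from step 8 through step 11 cancels to the identity and can be dropped.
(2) Outcome |10> occurs with probability 1/4.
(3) The observable ZX averages to -1.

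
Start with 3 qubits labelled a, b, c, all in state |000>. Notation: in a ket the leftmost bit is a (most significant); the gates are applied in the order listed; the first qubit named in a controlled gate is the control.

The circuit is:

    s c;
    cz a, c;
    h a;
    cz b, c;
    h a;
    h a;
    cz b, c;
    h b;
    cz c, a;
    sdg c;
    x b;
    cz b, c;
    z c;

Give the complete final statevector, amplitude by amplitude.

The final amplitudes are 1/2 on |000>, 0 on |001>, 1/2 on |010>, 0 on |011>, 1/2 on |100>, 0 on |101>, 1/2 on |110>, 0 on |111>. Key observation: the block from step 4 through step 7 cancels to the identity and can be dropped.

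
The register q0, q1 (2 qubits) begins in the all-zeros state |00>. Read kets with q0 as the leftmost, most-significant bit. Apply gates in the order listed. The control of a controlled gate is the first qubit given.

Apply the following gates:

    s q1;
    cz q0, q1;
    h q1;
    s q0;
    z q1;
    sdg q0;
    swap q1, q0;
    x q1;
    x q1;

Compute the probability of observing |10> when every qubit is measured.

A full measurement returns |10> with probability 1/2.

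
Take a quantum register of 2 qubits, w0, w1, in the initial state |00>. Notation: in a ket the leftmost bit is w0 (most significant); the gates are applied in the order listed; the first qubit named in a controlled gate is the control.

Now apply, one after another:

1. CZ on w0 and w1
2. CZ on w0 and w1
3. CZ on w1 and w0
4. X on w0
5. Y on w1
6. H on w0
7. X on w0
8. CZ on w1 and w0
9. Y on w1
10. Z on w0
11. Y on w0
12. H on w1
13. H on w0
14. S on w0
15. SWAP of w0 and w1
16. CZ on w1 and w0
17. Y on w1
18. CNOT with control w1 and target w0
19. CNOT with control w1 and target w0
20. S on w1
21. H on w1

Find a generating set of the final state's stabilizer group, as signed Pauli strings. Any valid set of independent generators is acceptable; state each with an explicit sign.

The final state is stabilized by the group generated by +XI, -IX; other independent generating sets are equally valid.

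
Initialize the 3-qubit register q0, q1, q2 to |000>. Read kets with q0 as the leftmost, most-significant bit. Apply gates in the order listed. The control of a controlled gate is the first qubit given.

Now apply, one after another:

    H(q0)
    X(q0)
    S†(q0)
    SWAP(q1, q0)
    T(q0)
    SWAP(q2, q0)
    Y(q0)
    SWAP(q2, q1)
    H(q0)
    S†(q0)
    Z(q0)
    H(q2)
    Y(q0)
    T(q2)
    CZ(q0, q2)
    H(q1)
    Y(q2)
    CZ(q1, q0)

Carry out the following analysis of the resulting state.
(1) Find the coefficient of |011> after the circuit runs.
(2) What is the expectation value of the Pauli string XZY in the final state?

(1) The amplitude on |011> is 1/4 - I/4.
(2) In the final state, XZY has expectation -sqrt(2)/2.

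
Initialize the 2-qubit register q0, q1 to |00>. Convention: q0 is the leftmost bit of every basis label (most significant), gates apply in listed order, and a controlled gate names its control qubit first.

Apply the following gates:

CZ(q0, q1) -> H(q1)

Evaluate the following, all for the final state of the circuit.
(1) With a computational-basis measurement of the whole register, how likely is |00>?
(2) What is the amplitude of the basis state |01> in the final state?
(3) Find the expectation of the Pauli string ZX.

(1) The probability of measuring |00> is 1/2.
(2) The final state's coefficient on |01> equals sqrt(2)/2.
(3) In the final state, ZX has expectation 1.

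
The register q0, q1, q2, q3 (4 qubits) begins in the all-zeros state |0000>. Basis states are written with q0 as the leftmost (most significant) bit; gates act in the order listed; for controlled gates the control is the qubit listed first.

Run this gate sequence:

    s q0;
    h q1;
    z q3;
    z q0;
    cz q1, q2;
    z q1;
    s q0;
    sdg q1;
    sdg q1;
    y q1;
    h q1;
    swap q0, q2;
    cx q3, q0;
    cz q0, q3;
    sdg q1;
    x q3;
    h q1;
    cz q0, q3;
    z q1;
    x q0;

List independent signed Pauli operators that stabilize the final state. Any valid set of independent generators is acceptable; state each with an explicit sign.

One valid set of independent stabilizer generators is +IXII, -ZIII, +IIZI, -IIIZ (any independent generating set of the same group is equally correct).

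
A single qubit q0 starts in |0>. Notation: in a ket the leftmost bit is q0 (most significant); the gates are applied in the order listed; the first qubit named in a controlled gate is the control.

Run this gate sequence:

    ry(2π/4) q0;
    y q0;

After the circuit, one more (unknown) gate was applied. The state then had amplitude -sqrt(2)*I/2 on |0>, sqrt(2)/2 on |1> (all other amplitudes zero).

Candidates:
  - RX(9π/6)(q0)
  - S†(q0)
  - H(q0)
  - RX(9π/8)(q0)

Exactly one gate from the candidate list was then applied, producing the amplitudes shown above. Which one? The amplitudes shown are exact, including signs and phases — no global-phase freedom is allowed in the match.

It was S†(q0) that produced the state shown.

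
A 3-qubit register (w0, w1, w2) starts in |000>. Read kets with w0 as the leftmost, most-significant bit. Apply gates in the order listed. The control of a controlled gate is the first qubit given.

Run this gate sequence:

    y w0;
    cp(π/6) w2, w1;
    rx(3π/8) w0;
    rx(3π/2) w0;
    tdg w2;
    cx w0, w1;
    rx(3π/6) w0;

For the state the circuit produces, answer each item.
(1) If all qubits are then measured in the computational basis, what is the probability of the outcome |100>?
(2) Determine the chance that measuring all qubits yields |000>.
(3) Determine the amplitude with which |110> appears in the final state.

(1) A full measurement returns |100> with probability 1/4 - sqrt(sqrt(2) + 2)/8.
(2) Outcome |000> occurs with probability 1/4 - sqrt(sqrt(2) + 2)/8.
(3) |110> carries amplitude -sqrt(2)*I*cos(pi/16)/2 in the final state.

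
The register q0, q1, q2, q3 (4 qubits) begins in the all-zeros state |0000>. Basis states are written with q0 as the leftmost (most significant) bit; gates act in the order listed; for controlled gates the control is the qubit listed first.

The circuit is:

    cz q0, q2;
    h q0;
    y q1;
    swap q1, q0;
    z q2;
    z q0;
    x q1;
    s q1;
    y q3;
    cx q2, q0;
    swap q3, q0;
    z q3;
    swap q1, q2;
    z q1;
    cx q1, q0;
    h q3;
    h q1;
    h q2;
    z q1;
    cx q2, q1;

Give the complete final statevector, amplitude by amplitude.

The final amplitudes are 0 on |0000>, 0 on |0001>, 0 on |0010>, 0 on |0011>, 0 on |0100>, 0 on |0101>, 0 on |0110>, 0 on |0111>, -1/4 - I/4 on |1000>, 1/4 + I/4 on |1001>, 1/4 - I/4 on |1010>, -1/4 + I/4 on |1011>, 1/4 + I/4 on |1100>, -1/4 - I/4 on |1101>, -1/4 + I/4 on |1110>, 1/4 - I/4 on |1111>.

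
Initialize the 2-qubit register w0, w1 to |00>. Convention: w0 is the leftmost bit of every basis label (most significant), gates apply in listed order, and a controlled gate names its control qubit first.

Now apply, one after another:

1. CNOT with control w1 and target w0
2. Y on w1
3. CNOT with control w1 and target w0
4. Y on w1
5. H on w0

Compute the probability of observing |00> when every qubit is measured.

A full measurement returns |00> with probability 1/2.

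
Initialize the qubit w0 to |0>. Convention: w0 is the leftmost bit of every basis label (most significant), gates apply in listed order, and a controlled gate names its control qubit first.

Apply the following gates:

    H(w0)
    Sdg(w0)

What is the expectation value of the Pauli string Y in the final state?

The observable Y averages to -1.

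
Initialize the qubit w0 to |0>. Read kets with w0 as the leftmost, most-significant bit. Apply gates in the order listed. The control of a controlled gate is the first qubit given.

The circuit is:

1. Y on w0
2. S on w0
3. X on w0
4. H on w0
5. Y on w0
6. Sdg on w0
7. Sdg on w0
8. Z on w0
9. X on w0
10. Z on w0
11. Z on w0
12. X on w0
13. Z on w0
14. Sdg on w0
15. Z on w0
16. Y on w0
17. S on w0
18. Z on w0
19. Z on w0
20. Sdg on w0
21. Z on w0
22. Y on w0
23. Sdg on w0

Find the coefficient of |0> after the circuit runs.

The final state's coefficient on |0> equals -sqrt(2)*I/2.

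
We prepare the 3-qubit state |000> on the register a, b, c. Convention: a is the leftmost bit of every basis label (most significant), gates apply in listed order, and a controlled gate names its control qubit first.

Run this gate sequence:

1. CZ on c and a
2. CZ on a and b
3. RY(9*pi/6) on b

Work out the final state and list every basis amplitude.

The resulting statevector has amplitude -sqrt(2)/2 on |000>, sqrt(2)/2 on |010>, and 0 on every other basis state.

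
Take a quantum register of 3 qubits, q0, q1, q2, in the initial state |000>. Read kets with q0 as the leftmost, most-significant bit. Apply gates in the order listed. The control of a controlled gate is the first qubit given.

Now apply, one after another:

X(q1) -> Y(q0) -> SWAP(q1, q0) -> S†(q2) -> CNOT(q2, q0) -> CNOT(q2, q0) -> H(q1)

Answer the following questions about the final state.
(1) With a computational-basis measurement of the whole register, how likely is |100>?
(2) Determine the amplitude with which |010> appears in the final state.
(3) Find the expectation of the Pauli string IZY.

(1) The probability of measuring |100> is 1/2. Key observation: the block from step 5 through step 6 cancels to the identity and can be dropped.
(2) The final state's coefficient on |010> equals 0.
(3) In the final state, IZY has expectation 0.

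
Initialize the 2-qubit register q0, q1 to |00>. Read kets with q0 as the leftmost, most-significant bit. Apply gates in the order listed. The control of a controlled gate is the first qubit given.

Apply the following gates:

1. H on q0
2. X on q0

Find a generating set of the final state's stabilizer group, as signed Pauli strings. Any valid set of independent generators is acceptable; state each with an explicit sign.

The final state is stabilized by the group generated by +XI, +IZ; other independent generating sets are equally valid.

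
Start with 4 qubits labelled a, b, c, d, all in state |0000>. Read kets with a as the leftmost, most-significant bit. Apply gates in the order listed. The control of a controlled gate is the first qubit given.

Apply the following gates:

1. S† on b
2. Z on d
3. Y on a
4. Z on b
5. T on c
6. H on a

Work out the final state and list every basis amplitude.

After the circuit, the state carries amplitude sqrt(2)*I/2 on |0000>, -sqrt(2)*I/2 on |1000>, and 0 on every other basis state.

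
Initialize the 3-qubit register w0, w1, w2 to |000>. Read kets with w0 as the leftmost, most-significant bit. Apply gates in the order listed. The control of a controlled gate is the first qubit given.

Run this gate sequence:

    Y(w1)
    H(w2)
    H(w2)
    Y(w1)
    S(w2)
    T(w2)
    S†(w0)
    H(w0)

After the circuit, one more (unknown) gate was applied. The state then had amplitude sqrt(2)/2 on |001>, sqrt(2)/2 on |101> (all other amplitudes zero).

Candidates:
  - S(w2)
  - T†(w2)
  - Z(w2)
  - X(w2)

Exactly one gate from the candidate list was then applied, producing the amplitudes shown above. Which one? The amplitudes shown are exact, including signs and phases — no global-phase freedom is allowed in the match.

It was X(w2) that produced the state shown. Key observation: steps 1-4 multiply out to the identity, so the circuit reduces to the remaining gates.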